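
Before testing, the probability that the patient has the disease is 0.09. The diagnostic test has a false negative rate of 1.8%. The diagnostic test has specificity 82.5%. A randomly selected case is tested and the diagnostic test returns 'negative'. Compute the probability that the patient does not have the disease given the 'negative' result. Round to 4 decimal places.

Write H for 'the patient has the disease'. Prior odds H:¬H = 0.09/0.91 = 0.098901. For the 'negative' outcome, the likelihood ratio is 0.018/0.825 = 0.021818.
Posterior odds = 0.098901 × 0.021818 = 0.0021578, so P(H|E) = 0.0021578/(1+0.0021578) = 0.0022. Then P(¬H|E) = 1 − 0.0022 = 0.9978.

P(¬H | E) ≈ 0.9978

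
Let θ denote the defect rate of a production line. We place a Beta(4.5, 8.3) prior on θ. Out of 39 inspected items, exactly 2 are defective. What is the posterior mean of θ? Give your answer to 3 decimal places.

Posterior mean ≈ 0.125

The binomial likelihood is conjugate to the Beta prior: with 2 successes and 37 failures, the posterior is Beta(4.5+2, 8.3+37) = Beta(6.5, 45.3).
E[θ | data] = 6.5/(6.5+45.3) = 0.125.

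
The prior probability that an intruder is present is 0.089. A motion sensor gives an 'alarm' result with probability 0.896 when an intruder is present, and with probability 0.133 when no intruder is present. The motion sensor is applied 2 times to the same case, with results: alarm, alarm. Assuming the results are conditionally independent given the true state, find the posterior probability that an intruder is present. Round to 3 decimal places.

Posterior P(H) ≈ 0.816

With H the event that an intruder is present, the joint likelihood of the observed sequence is P(data|H) = 0.896·0.896 = 0.80282 and P(data|¬H) = 0.133·0.133 = 0.017689.
Bayes: P(H|data) = 0.089·0.80282 / (0.089·0.80282 + 0.911·0.017689) = 0.071451/0.087565 = 0.8160.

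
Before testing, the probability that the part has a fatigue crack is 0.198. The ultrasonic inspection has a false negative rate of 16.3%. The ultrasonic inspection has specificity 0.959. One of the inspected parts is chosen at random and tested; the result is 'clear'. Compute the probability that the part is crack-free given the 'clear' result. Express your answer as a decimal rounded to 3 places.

P(¬H | E) ≈ 0.960

Let H be the event that the part has a fatigue crack. P(H) = 0.198, so P(¬H) = 0.802. With E the 'clear' result, P(E|H) = 0.163 and P(E|¬H) = 0.959.
P(E) = 0.163·0.198 + 0.959·0.802 = 0.032274 + 0.76912 = 0.80139.
By Bayes' theorem, P(H|E) = 0.032274 / 0.80139 = 0.040. Hence P(¬H|E) = 1 − 0.040 = 0.960.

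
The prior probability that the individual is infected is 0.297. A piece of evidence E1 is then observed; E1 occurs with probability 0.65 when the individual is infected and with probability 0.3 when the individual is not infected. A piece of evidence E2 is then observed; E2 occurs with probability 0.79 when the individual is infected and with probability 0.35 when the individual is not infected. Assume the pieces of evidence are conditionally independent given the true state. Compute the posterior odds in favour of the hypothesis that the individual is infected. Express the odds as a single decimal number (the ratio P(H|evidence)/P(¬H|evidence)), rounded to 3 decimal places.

Posterior odds ≈ 2.066

Prior odds = 0.297/(1−0.297) = 0.42248. In log-odds, ln(0.42248) = -0.86162.
Add log likelihood ratios: ln(2.1667) + ln(2.2571) = 1.5873.
Posterior log-odds = 0.72566, so posterior odds = exp(0.72566) = 2.0661.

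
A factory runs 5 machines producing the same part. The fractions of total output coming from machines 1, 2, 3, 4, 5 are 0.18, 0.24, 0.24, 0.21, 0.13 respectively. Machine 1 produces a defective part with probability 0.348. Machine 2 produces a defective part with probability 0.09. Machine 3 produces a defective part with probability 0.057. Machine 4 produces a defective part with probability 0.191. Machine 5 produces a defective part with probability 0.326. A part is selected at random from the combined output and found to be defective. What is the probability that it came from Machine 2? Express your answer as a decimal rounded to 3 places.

P(defective|M1) = 0.348; P(defective|M2) = 0.09; P(defective|M3) = 0.057; P(defective|M4) = 0.191; P(defective|M5) = 0.326.
Prior × likelihood for each source: 0.18·0.348=0.06264, 0.24·0.09=0.02160, 0.24·0.057=0.01368, 0.21·0.191=0.04011, 0.13·0.326=0.04238. Summing gives P(defective) = 0.18041.
P(Machine 2 | defective) = 0.02160 / 0.18041 = 0.120.

Posterior probability ≈ 0.120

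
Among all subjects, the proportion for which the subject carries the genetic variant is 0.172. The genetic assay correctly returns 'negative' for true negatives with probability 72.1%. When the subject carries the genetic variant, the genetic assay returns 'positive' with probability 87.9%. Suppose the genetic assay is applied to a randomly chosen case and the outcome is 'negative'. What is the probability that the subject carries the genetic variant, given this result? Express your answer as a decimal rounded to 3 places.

P(H | E) ≈ 0.034

Write H for 'the subject carries the genetic variant'. Prior odds H:¬H = 0.172/0.828 = 0.20773. For the 'negative' outcome, the likelihood ratio is 0.121/0.721 = 0.16782.
Posterior odds = 0.20773 × 0.16782 = 0.034862, so P(H|E) = 0.034862/(1+0.034862) = 0.034.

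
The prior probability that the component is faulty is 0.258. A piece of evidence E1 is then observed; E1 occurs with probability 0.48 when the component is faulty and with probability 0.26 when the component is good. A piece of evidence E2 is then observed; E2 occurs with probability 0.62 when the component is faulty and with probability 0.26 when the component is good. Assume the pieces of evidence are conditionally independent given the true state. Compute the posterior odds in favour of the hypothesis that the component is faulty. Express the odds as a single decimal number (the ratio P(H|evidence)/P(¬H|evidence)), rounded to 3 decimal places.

Posterior odds ≈ 1.531

Prior odds = 0.258/(1−0.258) = 0.34771.
Likelihood ratio for E1 = 0.48/0.26 = 1.8462.
Likelihood ratio for E2 = 0.62/0.26 = 2.3846.
Posterior odds = prior odds × LR₁ × LR₂ = 1.5307.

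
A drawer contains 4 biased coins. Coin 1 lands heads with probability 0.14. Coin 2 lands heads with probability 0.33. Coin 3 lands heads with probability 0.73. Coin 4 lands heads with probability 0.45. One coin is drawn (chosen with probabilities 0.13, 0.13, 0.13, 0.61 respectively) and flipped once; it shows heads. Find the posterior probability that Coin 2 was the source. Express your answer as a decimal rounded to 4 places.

P(heads|C1) = 0.14; P(heads|C2) = 0.33; P(heads|C3) = 0.73; P(heads|C4) = 0.45.
Prior × likelihood for each source: 0.13·0.14=0.01820, 0.13·0.33=0.04290, 0.13·0.73=0.09490, 0.61·0.45=0.2745. Summing gives P(heads) = 0.43050.
P(Coin 2 | heads) = 0.04290 / 0.43050 = 0.0997.

Posterior probability ≈ 0.0997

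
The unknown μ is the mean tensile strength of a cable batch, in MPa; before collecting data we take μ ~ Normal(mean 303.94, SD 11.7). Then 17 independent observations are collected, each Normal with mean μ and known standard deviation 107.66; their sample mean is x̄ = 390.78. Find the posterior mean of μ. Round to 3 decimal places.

Posterior mean ≈ 318.460

With known σ, the Normal prior is conjugate. Weight on the data is w = (n/σ²)/(n/σ² + 1/τ₀²) = 0.00146670/(0.00146670+0.00730514) = 0.16721.
Posterior mean = w·x̄ + (1−w)·μ₀ = 0.16721·390.78 + 0.83279·303.94 = 318.460.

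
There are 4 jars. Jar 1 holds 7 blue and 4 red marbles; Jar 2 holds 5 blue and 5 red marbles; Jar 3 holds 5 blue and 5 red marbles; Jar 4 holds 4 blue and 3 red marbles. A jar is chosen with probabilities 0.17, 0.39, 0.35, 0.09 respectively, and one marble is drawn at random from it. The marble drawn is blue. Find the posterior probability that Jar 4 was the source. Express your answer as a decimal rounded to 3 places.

Posterior probability ≈ 0.097

P(blue|Jar 1) = 0.6364; P(blue|Jar 2) = 0.5; P(blue|Jar 3) = 0.5; P(blue|Jar 4) = 0.5714.
Prior × likelihood for each source: 0.17·0.6364=0.1082, 0.39·0.5=0.1950, 0.35·0.5=0.1750, 0.09·0.5714=0.05143. Summing gives P(blue) = 0.52961.
P(Jar 4 | blue) = 0.05143 / 0.52961 = 0.097.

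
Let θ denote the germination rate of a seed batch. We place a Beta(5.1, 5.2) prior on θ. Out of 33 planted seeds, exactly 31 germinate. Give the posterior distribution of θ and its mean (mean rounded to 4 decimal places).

Observing 31 successes and 2 failures updates Beta(5.1, 5.2) by adding the success and failure counts to the two shape parameters: α = 5.1+31 = 36.1, β = 5.2+2 = 7.2.
E[θ | data] = 36.1/(36.1+7.2) = 0.8337.

Posterior: Beta(36.1, 7.2); mean ≈ 0.8337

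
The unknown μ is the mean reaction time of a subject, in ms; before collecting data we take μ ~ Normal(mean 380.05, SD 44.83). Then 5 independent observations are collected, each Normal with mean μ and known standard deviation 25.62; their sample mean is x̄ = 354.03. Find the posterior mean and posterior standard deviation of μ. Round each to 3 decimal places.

With known σ, the Normal prior is conjugate. Weight on the data is w = (n/σ²)/(n/σ² + 1/τ₀²) = 0.00761749/(0.00761749+0.00049758) = 0.93868.
Posterior mean = w·x̄ + (1−w)·μ₀ = 0.93868·354.03 + 0.061316·380.05 = 355.625. Posterior variance = 1/(0.00761749+0.00049758) = 123.228, so SD = 11.101.

Posterior mean ≈ 355.625; posterior SD ≈ 11.101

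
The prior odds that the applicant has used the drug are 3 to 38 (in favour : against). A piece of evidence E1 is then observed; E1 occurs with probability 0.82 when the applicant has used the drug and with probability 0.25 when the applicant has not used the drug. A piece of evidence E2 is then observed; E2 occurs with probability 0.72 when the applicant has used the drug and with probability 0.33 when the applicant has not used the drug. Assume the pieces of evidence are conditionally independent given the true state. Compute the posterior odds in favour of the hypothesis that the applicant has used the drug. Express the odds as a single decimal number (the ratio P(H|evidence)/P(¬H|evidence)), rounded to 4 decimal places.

Posterior odds ≈ 0.5650

Prior odds = 3/38 = 0.078947. In log-odds, ln(0.078947) = -2.5390.
Add log likelihood ratios: ln(3.2800) + ln(2.1818) = 1.9680.
Posterior log-odds = -0.57097, so posterior odds = exp(-0.57097) = 0.56498.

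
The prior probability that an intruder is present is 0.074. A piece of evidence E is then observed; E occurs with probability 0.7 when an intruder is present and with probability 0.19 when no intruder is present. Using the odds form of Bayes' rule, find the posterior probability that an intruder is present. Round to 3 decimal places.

Prior odds = 0.074/(1−0.074) = 0.079914.
Likelihood ratio for E = 0.7/0.19 = 3.6842.
Posterior odds = prior odds × LR = 0.29442.
Posterior probability = odds/(1+odds) = 0.29442/1.2944 = 0.227.

Posterior probability ≈ 0.227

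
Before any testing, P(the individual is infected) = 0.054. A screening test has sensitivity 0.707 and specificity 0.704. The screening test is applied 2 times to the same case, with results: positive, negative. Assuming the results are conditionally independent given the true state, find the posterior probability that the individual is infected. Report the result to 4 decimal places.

Let H be the event that the individual is infected; start with P(H) = 0.054. P('positive'|H) = 0.707, P('positive'|¬H) = 0.296.
Update on result 1 ('positive'): P(H) ← 0.707·0.0540 / (0.707·0.0540 + 0.296·0.9460) = 0.038178/0.31819 = 0.1200.
Update on result 2 ('negative'): P(H) ← 0.293·0.1200 / (0.293·0.1200 + 0.704·0.8800) = 0.035155/0.65469 = 0.0537.

Posterior P(H) ≈ 0.0537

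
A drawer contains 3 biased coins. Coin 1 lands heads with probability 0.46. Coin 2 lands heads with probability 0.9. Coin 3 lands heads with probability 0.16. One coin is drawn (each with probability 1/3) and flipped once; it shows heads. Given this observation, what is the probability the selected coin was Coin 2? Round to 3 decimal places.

Posterior probability ≈ 0.592

P(heads|C1) = 0.46; P(heads|C2) = 0.9; P(heads|C3) = 0.16.
Prior × likelihood for each source: 0.333333·0.46=0.1533, 0.333333·0.9=0.3000, 0.333333·0.16=0.05333. Summing gives P(heads) = 0.50667.
P(Coin 2 | heads) = 0.3000 / 0.50667 = 0.592.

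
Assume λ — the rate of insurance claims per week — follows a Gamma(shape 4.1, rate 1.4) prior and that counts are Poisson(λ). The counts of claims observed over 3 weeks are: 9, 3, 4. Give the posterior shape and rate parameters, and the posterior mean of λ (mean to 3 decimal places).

Posterior: Gamma(shape=20.1, rate=4.4); mean ≈ 4.568

The Poisson likelihood adds the total count to the shape and the number of exposure periods to the rate. Here ∑xᵢ = 16 and n = 3, so shape 4.1→20.1 and rate 1.4→4.4.
E[λ | data] = 20.1/4.4 = 4.568.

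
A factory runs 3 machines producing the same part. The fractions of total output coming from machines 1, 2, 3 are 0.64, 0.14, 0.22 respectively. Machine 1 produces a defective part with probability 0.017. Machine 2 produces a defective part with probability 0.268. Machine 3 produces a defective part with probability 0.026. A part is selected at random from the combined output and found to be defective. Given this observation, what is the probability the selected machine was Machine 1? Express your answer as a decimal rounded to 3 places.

Posterior probability ≈ 0.201

P(defective|M1) = 0.017; P(defective|M2) = 0.268; P(defective|M3) = 0.026.
Prior × likelihood for each source: 0.64·0.017=0.01088, 0.14·0.268=0.03752, 0.22·0.026=0.005720. Summing gives P(defective) = 0.054120.
P(Machine 1 | defective) = 0.01088 / 0.054120 = 0.201.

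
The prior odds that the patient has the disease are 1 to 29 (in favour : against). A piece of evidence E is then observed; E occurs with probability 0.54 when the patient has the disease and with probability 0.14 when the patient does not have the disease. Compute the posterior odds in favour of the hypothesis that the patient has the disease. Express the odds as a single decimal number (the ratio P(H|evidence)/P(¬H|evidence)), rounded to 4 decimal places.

Prior odds = 1/29 = 0.034483.
Likelihood ratio for E = 0.54/0.14 = 3.8571.
Posterior odds = prior odds × LR = 0.13300.

Posterior odds ≈ 0.1330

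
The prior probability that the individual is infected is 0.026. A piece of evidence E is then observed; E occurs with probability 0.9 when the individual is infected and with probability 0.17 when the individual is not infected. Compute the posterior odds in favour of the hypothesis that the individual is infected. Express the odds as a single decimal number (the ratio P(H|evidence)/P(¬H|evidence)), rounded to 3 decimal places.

Prior odds = 0.026/(1−0.026) = 0.026694. In log-odds, ln(0.026694) = -3.6233.
Add log likelihood ratio: ln(5.2941) = 1.6666.
Posterior log-odds = -1.9567, so posterior odds = exp(-1.9567) = 0.14132.

Posterior odds ≈ 0.141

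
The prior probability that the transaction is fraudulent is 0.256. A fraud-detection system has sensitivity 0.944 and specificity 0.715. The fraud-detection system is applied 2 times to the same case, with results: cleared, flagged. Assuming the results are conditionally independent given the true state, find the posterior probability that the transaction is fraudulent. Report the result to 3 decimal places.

Let H be the event that the transaction is fraudulent; start with P(H) = 0.256. P('flagged'|H) = 0.944, P('flagged'|¬H) = 0.285.
Update on result 1 ('cleared'): P(H) ← 0.056·0.2560 / (0.056·0.2560 + 0.715·0.7440) = 0.014336/0.54630 = 0.0262.
Update on result 2 ('flagged'): P(H) ← 0.944·0.0262 / (0.944·0.0262 + 0.285·0.9738) = 0.024773/0.30229 = 0.0819.

Posterior P(H) ≈ 0.082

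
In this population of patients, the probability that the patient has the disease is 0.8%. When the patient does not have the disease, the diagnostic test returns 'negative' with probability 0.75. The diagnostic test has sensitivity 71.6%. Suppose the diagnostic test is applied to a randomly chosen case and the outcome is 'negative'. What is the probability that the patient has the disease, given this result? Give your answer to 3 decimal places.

P(H | E) ≈ 0.003

Let H be the event that the patient has the disease. P(H) = 0.008, so P(¬H) = 0.992. With E the 'negative' result, P(E|H) = 0.284 and P(E|¬H) = 0.75.
P(E) = 0.284·0.008 + 0.75·0.992 = 0.0022720 + 0.74400 = 0.74627.
By Bayes' theorem, P(H|E) = 0.0022720 / 0.74627 = 0.003.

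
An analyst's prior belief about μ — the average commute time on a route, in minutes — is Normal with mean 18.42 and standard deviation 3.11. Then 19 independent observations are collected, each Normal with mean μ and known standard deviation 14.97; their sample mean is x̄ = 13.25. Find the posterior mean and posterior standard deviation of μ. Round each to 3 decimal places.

Posterior mean ≈ 16.091; posterior SD ≈ 2.305

Prior precision 1/τ₀² = 1/3.11² = 0.103390; data precision n/σ² = 19/14.97² = 0.0847832.
Posterior precision = 0.103390 + 0.0847832 = 0.188173, giving posterior SD = 1/√0.188173 = 2.305.
Posterior mean = (0.103390·18.42 + 0.0847832·13.25) / 0.188173 = 16.091.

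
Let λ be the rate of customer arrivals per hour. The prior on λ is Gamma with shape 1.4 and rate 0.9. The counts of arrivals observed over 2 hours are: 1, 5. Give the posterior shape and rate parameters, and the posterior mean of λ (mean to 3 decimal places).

Total count ∑xᵢ = 6 over n = 2 hours.
Gamma is conjugate to the Poisson likelihood: posterior is Gamma(shape = 1.4+6 = 7.4, rate = 0.9+2 = 2.9).
Posterior mean = shape/rate = 7.4/2.9 = 2.552.

Posterior: Gamma(shape=7.4, rate=2.9); mean ≈ 2.552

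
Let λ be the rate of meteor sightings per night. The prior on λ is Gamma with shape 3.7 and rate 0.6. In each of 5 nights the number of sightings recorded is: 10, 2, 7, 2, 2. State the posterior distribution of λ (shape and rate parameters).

Total count ∑xᵢ = 23 over n = 5 nights.
Gamma is conjugate to the Poisson likelihood: posterior is Gamma(shape = 3.7+23 = 26.7, rate = 0.6+5 = 5.6).

Posterior: Gamma(shape=26.7, rate=5.6)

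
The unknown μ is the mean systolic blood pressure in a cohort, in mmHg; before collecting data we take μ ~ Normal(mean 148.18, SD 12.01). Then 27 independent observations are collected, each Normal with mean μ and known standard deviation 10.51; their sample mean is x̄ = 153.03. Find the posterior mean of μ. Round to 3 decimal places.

Posterior mean ≈ 152.896

With known σ, the Normal prior is conjugate. Weight on the data is w = (n/σ²)/(n/σ² + 1/τ₀²) = 0.244432/(0.244432+0.00693288) = 0.97242.
Posterior mean = w·x̄ + (1−w)·μ₀ = 0.97242·153.03 + 0.027581·148.18 = 152.896.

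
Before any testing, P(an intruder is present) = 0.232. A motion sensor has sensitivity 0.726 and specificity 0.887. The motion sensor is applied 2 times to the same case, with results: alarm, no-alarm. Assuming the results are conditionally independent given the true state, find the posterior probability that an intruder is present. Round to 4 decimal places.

Posterior P(H) ≈ 0.3748

With H the event that an intruder is present, the joint likelihood of the observed sequence is P(data|H) = 0.726·0.274 = 0.19892 and P(data|¬H) = 0.113·0.887 = 0.10023.
Bayes: P(H|data) = 0.232·0.19892 / (0.232·0.19892 + 0.768·0.10023) = 0.046150/0.12313 = 0.3748.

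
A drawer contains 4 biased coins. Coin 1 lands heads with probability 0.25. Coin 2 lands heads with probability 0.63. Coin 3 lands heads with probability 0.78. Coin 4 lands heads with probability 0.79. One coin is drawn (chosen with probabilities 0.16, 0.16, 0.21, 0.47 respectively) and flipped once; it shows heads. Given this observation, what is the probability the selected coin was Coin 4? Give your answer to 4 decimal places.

Posterior probability ≈ 0.5493

Tabulate prior·likelihood by source: [1] prior 0.16, lik 0.25, product 0.04000; [2] prior 0.16, lik 0.63, product 0.1008; [3] prior 0.21, lik 0.78, product 0.1638; [4] prior 0.47, lik 0.79, product 0.3713.
Normalizing constant = 0.67590; the posterior for Coin 4 is its product over the sum, 0.3713/0.67590 = 0.5493.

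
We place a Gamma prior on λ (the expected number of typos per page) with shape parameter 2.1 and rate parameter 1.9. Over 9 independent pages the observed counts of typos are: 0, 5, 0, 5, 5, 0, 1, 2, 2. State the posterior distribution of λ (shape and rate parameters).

Total count ∑xᵢ = 20 over n = 9 pages.
Gamma is conjugate to the Poisson likelihood: posterior is Gamma(shape = 2.1+20 = 22.1, rate = 1.9+9 = 10.9).

Posterior: Gamma(shape=22.1, rate=10.9)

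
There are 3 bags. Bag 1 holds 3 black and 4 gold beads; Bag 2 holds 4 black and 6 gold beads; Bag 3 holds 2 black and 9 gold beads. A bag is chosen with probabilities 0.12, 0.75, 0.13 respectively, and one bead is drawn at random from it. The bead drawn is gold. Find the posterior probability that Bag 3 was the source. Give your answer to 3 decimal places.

Tabulate prior·likelihood by source: [1] prior 0.12, lik 0.5714, product 0.06857; [2] prior 0.75, lik 0.6, product 0.4500; [3] prior 0.13, lik 0.8182, product 0.1064.
Normalizing constant = 0.62494; the posterior for Bag 3 is its product over the sum, 0.1064/0.62494 = 0.170.

Posterior probability ≈ 0.170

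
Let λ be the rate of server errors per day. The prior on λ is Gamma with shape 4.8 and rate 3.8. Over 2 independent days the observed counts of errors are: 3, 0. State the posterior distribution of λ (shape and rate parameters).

Total count ∑xᵢ = 3 over n = 2 days.
Gamma is conjugate to the Poisson likelihood: posterior is Gamma(shape = 4.8+3 = 7.8, rate = 3.8+2 = 5.8).

Posterior: Gamma(shape=7.8, rate=5.8)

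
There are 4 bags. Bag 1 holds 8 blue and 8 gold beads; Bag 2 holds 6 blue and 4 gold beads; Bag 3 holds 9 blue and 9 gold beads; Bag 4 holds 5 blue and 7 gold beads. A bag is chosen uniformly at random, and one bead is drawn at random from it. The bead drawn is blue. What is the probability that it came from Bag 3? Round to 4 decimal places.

Posterior probability ≈ 0.2479

P(blue|Bag 1) = 0.5; P(blue|Bag 2) = 0.6; P(blue|Bag 3) = 0.5; P(blue|Bag 4) = 0.4167.
Prior × likelihood for each source: 0.25·0.5=0.1250, 0.25·0.6=0.1500, 0.25·0.5=0.1250, 0.25·0.4167=0.1042. Summing gives P(blue) = 0.50417.
P(Bag 3 | blue) = 0.1250 / 0.50417 = 0.2479.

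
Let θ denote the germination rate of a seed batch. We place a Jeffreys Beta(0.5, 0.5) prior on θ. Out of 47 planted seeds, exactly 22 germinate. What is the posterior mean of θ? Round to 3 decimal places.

The binomial likelihood is conjugate to the Beta prior: with 22 successes and 25 failures, the posterior is Beta(0.5+22, 0.5+25) = Beta(22.5, 25.5).
Posterior mean = α/(α+β) = 22.5/48 = 0.469.

Posterior mean ≈ 0.469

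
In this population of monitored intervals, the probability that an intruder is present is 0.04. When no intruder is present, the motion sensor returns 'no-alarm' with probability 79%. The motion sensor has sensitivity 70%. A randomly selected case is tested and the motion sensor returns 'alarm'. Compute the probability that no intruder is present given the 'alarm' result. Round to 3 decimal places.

P(¬H | E) ≈ 0.878

Write H for 'an intruder is present'. Prior odds H:¬H = 0.04/0.96 = 0.041667. For the 'alarm' outcome, the likelihood ratio is 0.7/0.21 = 3.3333.
Posterior odds = 0.041667 × 3.3333 = 0.13889, so P(H|E) = 0.13889/(1+0.13889) = 0.122. Then P(¬H|E) = 1 − 0.122 = 0.878.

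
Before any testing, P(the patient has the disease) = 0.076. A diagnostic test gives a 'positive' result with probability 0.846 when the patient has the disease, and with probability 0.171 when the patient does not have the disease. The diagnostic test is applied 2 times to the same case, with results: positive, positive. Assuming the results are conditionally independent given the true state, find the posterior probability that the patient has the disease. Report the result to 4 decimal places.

Let H be the event that the patient has the disease; start with P(H) = 0.076. P('positive'|H) = 0.846, P('positive'|¬H) = 0.171.
Update on result 1 ('positive'): P(H) ← 0.846·0.0760 / (0.846·0.0760 + 0.171·0.9240) = 0.064296/0.22230 = 0.2892.
Update on result 2 ('positive'): P(H) ← 0.846·0.2892 / (0.846·0.2892 + 0.171·0.7108) = 0.24469/0.36623 = 0.6681.

Posterior P(H) ≈ 0.6681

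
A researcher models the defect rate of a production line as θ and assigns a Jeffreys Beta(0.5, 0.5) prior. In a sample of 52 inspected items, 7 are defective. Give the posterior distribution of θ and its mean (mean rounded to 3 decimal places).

Posterior: Beta(7.5, 45.5); mean ≈ 0.142

Observing 7 successes and 45 failures updates Beta(0.5, 0.5) by adding the success and failure counts to the two shape parameters: α = 0.5+7 = 7.5, β = 0.5+45 = 45.5.
E[θ | data] = 7.5/(7.5+45.5) = 0.142.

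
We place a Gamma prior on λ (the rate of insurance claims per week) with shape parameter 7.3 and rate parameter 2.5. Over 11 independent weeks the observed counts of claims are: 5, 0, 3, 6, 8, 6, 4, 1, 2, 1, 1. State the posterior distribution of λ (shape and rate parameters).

Total count ∑xᵢ = 37 over n = 11 weeks.
Gamma is conjugate to the Poisson likelihood: posterior is Gamma(shape = 7.3+37 = 44.3, rate = 2.5+11 = 13.5).

Posterior: Gamma(shape=44.3, rate=13.5)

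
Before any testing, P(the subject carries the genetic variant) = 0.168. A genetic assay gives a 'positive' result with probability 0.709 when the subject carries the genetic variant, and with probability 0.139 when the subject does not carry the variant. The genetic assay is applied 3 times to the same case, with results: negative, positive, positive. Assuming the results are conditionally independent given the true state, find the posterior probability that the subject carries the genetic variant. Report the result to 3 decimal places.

Let H be the event that the subject carries the genetic variant; start with P(H) = 0.168. P('positive'|H) = 0.709, P('positive'|¬H) = 0.139.
Update on result 1 ('negative'): P(H) ← 0.291·0.1680 / (0.291·0.1680 + 0.861·0.8320) = 0.048888/0.76524 = 0.0639.
Update on result 2 ('positive'): P(H) ← 0.709·0.0639 / (0.709·0.0639 + 0.139·0.9361) = 0.045295/0.17541 = 0.2582.
Update on result 3 ('positive'): P(H) ← 0.709·0.2582 / (0.709·0.2582 + 0.139·0.7418) = 0.18308/0.28618 = 0.6397.

Posterior P(H) ≈ 0.640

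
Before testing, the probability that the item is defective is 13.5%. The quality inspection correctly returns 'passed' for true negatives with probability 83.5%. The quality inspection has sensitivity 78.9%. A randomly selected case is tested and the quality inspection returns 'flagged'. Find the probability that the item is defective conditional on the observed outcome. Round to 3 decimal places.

P(H | E) ≈ 0.427

Let H be the event that the item is defective. P(H) = 0.135, so P(¬H) = 0.865. With E the 'flagged' result, P(E|H) = 0.789 and P(E|¬H) = 0.165.
P(E) = 0.789·0.135 + 0.165·0.865 = 0.10652 + 0.14273 = 0.24924.
By Bayes' theorem, P(H|E) = 0.10652 / 0.24924 = 0.427.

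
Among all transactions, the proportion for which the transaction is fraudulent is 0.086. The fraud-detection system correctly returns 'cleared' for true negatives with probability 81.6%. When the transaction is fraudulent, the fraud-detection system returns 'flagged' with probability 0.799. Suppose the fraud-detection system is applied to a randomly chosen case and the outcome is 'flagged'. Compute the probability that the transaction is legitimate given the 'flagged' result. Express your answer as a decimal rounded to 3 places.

P(¬H | E) ≈ 0.710

Let H be the event that the transaction is fraudulent. P(H) = 0.086, so P(¬H) = 0.914. With E the 'flagged' result, P(E|H) = 0.799 and P(E|¬H) = 0.184.
P(E) = 0.799·0.086 + 0.184·0.914 = 0.068714 + 0.16818 = 0.23689.
By Bayes' theorem, P(H|E) = 0.068714 / 0.23689 = 0.290. Hence P(¬H|E) = 1 − 0.290 = 0.710.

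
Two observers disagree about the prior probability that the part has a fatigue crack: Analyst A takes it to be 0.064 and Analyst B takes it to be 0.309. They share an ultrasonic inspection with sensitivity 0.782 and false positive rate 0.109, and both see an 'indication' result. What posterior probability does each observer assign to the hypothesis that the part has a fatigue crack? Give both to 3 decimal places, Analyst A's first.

P('+'|H) = 0.782, P('+'|¬H) = 0.109.
Analyst A: numerator 0.782·0.064 = 0.050048; evidence = 0.050048+0.109·0.936 = 0.15207; posterior = 0.329.
Analyst B: numerator 0.782·0.309 = 0.24164; evidence = 0.24164+0.109·0.691 = 0.31696; posterior = 0.762.

Analyst A: 0.329; Analyst B: 0.762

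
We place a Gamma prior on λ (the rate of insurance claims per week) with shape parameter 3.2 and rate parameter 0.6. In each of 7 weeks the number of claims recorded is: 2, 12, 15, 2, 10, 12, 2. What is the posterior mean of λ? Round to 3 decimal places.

Total count ∑xᵢ = 55 over n = 7 weeks.
Gamma is conjugate to the Poisson likelihood: posterior is Gamma(shape = 3.2+55 = 58.2, rate = 0.6+7 = 7.6).
Posterior mean = shape/rate = 58.2/7.6 = 7.658.

Posterior mean ≈ 7.658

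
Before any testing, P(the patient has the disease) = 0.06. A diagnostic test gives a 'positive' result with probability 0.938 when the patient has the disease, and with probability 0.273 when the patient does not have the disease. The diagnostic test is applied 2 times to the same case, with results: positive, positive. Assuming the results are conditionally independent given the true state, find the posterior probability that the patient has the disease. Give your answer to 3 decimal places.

Posterior P(H) ≈ 0.430

With H the event that the patient has the disease, the joint likelihood of the observed sequence is P(data|H) = 0.938·0.938 = 0.87984 and P(data|¬H) = 0.273·0.273 = 0.074529.
Bayes: P(H|data) = 0.06·0.87984 / (0.06·0.87984 + 0.94·0.074529) = 0.052791/0.12285 = 0.4297.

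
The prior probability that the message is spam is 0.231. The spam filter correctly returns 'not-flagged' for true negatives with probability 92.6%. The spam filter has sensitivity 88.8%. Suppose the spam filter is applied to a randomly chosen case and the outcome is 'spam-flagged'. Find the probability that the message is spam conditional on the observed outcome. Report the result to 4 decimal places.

P(H | E) ≈ 0.7828

Let H be the event that the message is spam. P(H) = 0.231, so P(¬H) = 0.769. With E the 'spam-flagged' result, P(E|H) = 0.888 and P(E|¬H) = 0.074.
P(E) = 0.888·0.231 + 0.074·0.769 = 0.20513 + 0.056906 = 0.26203.
By Bayes' theorem, P(H|E) = 0.20513 / 0.26203 = 0.7828.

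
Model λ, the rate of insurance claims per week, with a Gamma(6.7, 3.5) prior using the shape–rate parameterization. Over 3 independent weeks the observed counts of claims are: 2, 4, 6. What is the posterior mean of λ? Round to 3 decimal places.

The Poisson likelihood adds the total count to the shape and the number of exposure periods to the rate. Here ∑xᵢ = 12 and n = 3, so shape 6.7→18.7 and rate 3.5→6.5.
E[λ | data] = 18.7/6.5 = 2.877.

Posterior mean ≈ 2.877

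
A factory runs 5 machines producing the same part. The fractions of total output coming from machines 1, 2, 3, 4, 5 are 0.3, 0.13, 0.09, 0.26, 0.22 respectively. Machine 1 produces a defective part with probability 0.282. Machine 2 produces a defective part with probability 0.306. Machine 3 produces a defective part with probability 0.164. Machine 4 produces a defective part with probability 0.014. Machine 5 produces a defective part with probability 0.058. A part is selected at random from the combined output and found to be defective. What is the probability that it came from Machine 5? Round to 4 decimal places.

Tabulate prior·likelihood by source: [1] prior 0.3, lik 0.282, product 0.08460; [2] prior 0.13, lik 0.306, product 0.03978; [3] prior 0.09, lik 0.164, product 0.01476; [4] prior 0.26, lik 0.014, product 0.003640; [5] prior 0.22, lik 0.058, product 0.01276.
Normalizing constant = 0.15554; the posterior for Machine 5 is its product over the sum, 0.01276/0.15554 = 0.0820.

Posterior probability ≈ 0.0820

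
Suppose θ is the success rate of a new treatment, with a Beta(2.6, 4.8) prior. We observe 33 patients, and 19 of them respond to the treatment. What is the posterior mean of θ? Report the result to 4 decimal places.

The binomial likelihood is conjugate to the Beta prior: with 19 successes and 14 failures, the posterior is Beta(2.6+19, 4.8+14) = Beta(21.6, 18.8).
E[θ | data] = 21.6/(21.6+18.8) = 0.5347.

Posterior mean ≈ 0.5347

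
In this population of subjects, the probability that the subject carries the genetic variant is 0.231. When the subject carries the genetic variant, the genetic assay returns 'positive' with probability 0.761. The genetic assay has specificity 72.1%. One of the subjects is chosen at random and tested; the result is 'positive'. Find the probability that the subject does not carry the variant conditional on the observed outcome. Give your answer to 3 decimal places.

P(¬H | E) ≈ 0.550

Write H for 'the subject carries the genetic variant'. Prior odds H:¬H = 0.231/0.769 = 0.30039. For the 'positive' outcome, the likelihood ratio is 0.761/0.279 = 2.7276.
Posterior odds = 0.30039 × 2.7276 = 0.81934, so P(H|E) = 0.81934/(1+0.81934) = 0.450. Then P(¬H|E) = 1 − 0.450 = 0.550.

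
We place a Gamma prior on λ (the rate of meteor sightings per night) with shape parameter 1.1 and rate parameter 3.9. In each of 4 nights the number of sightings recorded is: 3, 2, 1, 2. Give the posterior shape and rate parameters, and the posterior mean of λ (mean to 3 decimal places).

The Poisson likelihood adds the total count to the shape and the number of exposure periods to the rate. Here ∑xᵢ = 8 and n = 4, so shape 1.1→9.1 and rate 3.9→7.9.
E[λ | data] = 9.1/7.9 = 1.152.

Posterior: Gamma(shape=9.1, rate=7.9); mean ≈ 1.152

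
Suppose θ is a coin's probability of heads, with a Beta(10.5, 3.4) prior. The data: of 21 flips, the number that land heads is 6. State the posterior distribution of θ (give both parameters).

Posterior: Beta(16.5, 18.4)

Observing 6 successes and 15 failures updates Beta(10.5, 3.4) by adding the success and failure counts to the two shape parameters: α = 10.5+6 = 16.5, β = 3.4+15 = 18.4.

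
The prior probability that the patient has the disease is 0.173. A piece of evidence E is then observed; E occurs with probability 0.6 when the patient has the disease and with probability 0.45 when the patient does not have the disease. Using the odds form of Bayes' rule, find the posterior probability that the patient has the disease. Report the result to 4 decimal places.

Prior odds = 0.173/(1−0.173) = 0.20919. In log-odds, ln(0.20919) = -1.5645.
Add log likelihood ratio: ln(1.3333) = 0.28768.
Posterior log-odds = -1.2768, so posterior odds = exp(-1.2768) = 0.27892. Converting, P(H|E) = 0.27892/1.2789 = 0.2181.

Posterior probability ≈ 0.2181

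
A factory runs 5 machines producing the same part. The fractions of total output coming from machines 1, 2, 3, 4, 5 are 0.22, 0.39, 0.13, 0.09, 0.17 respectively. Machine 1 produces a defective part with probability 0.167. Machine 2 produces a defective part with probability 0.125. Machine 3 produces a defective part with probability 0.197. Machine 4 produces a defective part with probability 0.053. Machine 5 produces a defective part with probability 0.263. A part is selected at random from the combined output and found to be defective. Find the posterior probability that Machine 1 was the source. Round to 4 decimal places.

Posterior probability ≈ 0.2288

P(defective|M1) = 0.167; P(defective|M2) = 0.125; P(defective|M3) = 0.197; P(defective|M4) = 0.053; P(defective|M5) = 0.263.
Prior × likelihood for each source: 0.22·0.167=0.03674, 0.39·0.125=0.04875, 0.13·0.197=0.02561, 0.09·0.053=0.004770, 0.17·0.263=0.04471. Summing gives P(defective) = 0.16058.
P(Machine 1 | defective) = 0.03674 / 0.16058 = 0.2288.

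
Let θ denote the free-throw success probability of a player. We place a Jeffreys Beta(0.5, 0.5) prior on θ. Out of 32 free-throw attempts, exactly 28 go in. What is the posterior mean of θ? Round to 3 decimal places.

Posterior mean ≈ 0.864

Observing 28 successes and 4 failures updates Beta(0.5, 0.5) by adding the success and failure counts to the two shape parameters: α = 0.5+28 = 28.5, β = 0.5+4 = 4.5.
E[θ | data] = 28.5/(28.5+4.5) = 0.864.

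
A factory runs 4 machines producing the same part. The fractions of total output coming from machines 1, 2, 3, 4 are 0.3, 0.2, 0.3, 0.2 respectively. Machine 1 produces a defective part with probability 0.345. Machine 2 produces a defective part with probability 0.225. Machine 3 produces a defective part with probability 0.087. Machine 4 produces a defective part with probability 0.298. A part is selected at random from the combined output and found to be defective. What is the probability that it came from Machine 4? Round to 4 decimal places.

P(defective|M1) = 0.345; P(defective|M2) = 0.225; P(defective|M3) = 0.087; P(defective|M4) = 0.298.
Prior × likelihood for each source: 0.3·0.345=0.1035, 0.2·0.225=0.04500, 0.3·0.087=0.02610, 0.2·0.298=0.05960. Summing gives P(defective) = 0.23420.
P(Machine 4 | defective) = 0.05960 / 0.23420 = 0.2545.

Posterior probability ≈ 0.2545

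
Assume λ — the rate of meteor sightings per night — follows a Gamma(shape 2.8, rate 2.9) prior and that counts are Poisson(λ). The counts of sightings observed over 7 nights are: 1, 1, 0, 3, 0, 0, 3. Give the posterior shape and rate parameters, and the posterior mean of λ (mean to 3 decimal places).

Total count ∑xᵢ = 8 over n = 7 nights.
Gamma is conjugate to the Poisson likelihood: posterior is Gamma(shape = 2.8+8 = 10.8, rate = 2.9+7 = 9.9).
Posterior mean = shape/rate = 10.8/9.9 = 1.091.

Posterior: Gamma(shape=10.8, rate=9.9); mean ≈ 1.091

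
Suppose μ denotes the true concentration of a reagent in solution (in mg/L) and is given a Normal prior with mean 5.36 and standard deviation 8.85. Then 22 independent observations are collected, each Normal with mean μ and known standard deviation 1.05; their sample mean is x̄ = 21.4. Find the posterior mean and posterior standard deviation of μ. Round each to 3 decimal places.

Prior precision 1/τ₀² = 1/8.85² = 0.0127677; data precision n/σ² = 22/1.05² = 19.9546.
Posterior precision = 0.0127677 + 19.9546 = 19.9674, giving posterior SD = 1/√19.9674 = 0.224.
Posterior mean = (0.0127677·5.36 + 19.9546·21.4) / 19.9674 = 21.390.

Posterior mean ≈ 21.390; posterior SD ≈ 0.224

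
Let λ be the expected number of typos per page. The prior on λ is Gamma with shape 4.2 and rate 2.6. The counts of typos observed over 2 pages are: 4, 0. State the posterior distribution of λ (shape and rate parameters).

Posterior: Gamma(shape=8.2, rate=4.6)

Total count ∑xᵢ = 4 over n = 2 pages.
Gamma is conjugate to the Poisson likelihood: posterior is Gamma(shape = 4.2+4 = 8.2, rate = 2.6+2 = 4.6).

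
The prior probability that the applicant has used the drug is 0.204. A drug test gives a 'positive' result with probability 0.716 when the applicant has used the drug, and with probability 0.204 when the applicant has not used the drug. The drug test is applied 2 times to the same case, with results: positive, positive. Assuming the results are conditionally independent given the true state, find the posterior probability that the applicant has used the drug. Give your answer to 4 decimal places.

Posterior P(H) ≈ 0.7594

With H the event that the applicant has used the drug, the joint likelihood of the observed sequence is P(data|H) = 0.716·0.716 = 0.51266 and P(data|¬H) = 0.204·0.204 = 0.041616.
Bayes: P(H|data) = 0.204·0.51266 / (0.204·0.51266 + 0.796·0.041616) = 0.10458/0.13771 = 0.7594.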